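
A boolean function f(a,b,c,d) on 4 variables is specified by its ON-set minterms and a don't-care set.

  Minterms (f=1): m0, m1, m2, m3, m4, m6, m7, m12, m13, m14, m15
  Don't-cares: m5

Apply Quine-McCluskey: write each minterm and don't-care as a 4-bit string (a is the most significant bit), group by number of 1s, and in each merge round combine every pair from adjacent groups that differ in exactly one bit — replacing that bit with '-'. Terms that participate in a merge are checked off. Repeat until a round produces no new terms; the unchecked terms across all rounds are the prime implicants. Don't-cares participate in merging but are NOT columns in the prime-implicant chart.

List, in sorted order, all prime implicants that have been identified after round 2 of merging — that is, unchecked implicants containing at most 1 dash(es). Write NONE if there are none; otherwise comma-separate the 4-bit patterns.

NONE

Round 0: 0000✓ 0001✓ 0010✓ 0011✓ 0100✓ 0101✓ 0110✓ 0111✓ 1100✓ 1101✓ 1110✓ 1111✓
Round 1: -100✓ -101✓ -110✓ -111✓ 0-00✓ 0-01✓ 0-10✓ 0-11✓ 00-0✓ 00-1✓ 000-✓ 001-✓ 01-0✓ 01-1✓ 010-✓ 011-✓ 11-0✓ 11-1✓ 110-✓ 111-✓
Round 2: -1-0✓ -1-1✓ -10-✓ -11-✓ 0--0✓ 0--1✓ 0-0-✓ 0-1-✓ 00--✓ 01--✓ 11--✓
Round 3: -1-- 0---
PIs = {-1--, 0---}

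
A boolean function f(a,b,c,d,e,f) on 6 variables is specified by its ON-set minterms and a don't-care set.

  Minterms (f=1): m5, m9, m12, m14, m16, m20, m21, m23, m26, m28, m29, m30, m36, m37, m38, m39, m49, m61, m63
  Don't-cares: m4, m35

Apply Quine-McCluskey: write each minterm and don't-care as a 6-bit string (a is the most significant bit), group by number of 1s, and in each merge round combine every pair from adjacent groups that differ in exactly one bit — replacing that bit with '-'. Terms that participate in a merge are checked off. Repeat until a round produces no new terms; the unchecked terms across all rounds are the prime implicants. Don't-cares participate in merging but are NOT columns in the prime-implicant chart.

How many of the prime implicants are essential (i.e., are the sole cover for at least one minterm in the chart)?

Round 0: 000100✓ 000101✓ 001001 001100✓ 001110✓ 010000✓ 010100✓ 010101✓ 010111✓ 011010✓ 011100✓ 011101✓ 011110✓ 100011✓ 100100✓ 100101✓ 100110✓ 100111✓ 110001 111101✓ 111111✓
Round 1: -00100✓ -00101✓ -11101 0-0100✓ 0-0101✓ 0-1100✓ 0-1110✓ 00-100✓ 00010-✓ 0011-0✓ 01-100✓ 01-101✓ 010-00 0101-1 01010-✓ 011-10 0111-0✓ 01110-✓ 100-11 1001-0✓ 1001-1✓ 10010-✓ 10011-✓ 1111-1
Round 2: -0010- 0--100 0-010- 0-11-0 01-10- 1001--
PIs = {-0010-, -11101, 0--100, 0-010-, 0-11-0, 001001, 01-10-, 010-00, 0101-1, 011-10, 100-11, 1001--, 110001, 1111-1}
Coverage chart:
  m5: -0010-,0-010-
  m9: 001001 ←essential
  m12: 0--100,0-11-0
  m14: 0-11-0 ←essential
  m16: 010-00 ←essential
  m20: 0--100,0-010-,01-10-,010-00
  m21: 0-010-,01-10-,0101-1
  m23: 0101-1 ←essential
  m26: 011-10 ←essential
  m28: 0--100,0-11-0,01-10-
  m29: -11101,01-10-
  m30: 0-11-0,011-10
  m36: -0010-,1001--
  m37: -0010-,1001--
  m38: 1001-- ←essential
  m39: 100-11,1001--
  m49: 110001 ←essential
  m61: -11101,1111-1
  m63: 1111-1 ←essential
Essential: 0-11-0, 001001, 010-00, 0101-1, 011-10, 1001--, 110001, 1111-1

8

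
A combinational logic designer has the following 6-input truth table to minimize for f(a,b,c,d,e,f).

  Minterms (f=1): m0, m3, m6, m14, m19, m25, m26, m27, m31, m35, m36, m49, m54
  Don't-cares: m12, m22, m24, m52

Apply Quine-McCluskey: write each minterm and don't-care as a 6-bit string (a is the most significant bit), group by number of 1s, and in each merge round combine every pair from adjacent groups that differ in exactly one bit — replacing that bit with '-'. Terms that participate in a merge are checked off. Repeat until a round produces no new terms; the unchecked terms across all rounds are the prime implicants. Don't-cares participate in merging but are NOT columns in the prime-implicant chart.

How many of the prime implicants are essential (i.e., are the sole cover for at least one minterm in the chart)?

6

size-2^0 implicants → 000000  000011(✓)  000110(✓)  001100(✓)  001110(✓)  010011(✓)  010110(✓)  011000(✓)  011001(✓)  011010(✓)  011011(✓)  011111(✓)  100011(✓)  100100(✓)  110001  110100(✓)  110110(✓)
size-2^1 implicants → -00011  -10110  0-0011  0-0110  00-110  0011-0  01-011  011-11  0110-0(✓)  0110-1(✓)  01100-(✓)  01101-(✓)  1-0100  1101-0
size-2^2 implicants → 0110--
Unchecked terms (primes): -00011, -10110, 0-0011, 0-0110, 00-110, 000000, 0011-0, 01-011, 011-11, 0110--, 1-0100, 110001, 1101-0
Minterm coverage:
  m0 ⊆ 000000 [E]
  m3 ⊆ -00011,0-0011
  m6 ⊆ 0-0110,00-110
  m14 ⊆ 00-110,0011-0
  m19 ⊆ 0-0011,01-011
  m25 ⊆ 0110-- [E]
  m26 ⊆ 0110-- [E]
  m27 ⊆ 01-011,011-11,0110--
  m31 ⊆ 011-11 [E]
  m35 ⊆ -00011 [E]
  m36 ⊆ 1-0100 [E]
  m49 ⊆ 110001 [E]
  m54 ⊆ -10110,1101-0
E = {-00011, 000000, 011-11, 0110--, 1-0100, 110001}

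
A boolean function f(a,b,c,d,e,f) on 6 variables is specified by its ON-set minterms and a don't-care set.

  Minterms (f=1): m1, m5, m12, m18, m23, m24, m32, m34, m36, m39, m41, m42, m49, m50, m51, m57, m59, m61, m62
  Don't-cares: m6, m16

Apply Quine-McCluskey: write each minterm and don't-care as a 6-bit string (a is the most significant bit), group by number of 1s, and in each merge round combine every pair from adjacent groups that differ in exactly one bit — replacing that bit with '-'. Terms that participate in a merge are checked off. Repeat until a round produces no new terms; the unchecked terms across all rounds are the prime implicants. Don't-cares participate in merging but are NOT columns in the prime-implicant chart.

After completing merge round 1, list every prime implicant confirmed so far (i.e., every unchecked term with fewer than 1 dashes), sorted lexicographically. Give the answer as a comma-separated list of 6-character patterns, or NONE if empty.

size-2^0 implicants → 000001(✓)  000101(✓)  000110  001100  010000(✓)  010010(✓)  010111  011000(✓)  100000(✓)  100010(✓)  100100(✓)  100111  101001(✓)  101010(✓)  110001(✓)  110010(✓)  110011(✓)  111001(✓)  111011(✓)  111101(✓)  111110
size-2^1 implicants → -10010  000-01  01-000  0100-0  1-0010  1-1001  10-010  100-00  1000-0  11-001(✓)  11-011(✓)  1100-1(✓)  11001-  111-01  1110-1(✓)
size-2^2 implicants → 11-0-1
Unchecked terms (primes): -10010, 000-01, 000110, 001100, 01-000, 0100-0, 010111, 1-0010, 1-1001, 10-010, 100-00, 1000-0, 100111, 11-0-1, 11001-, 111-01, 111110

000110, 001100, 010111, 100111, 111110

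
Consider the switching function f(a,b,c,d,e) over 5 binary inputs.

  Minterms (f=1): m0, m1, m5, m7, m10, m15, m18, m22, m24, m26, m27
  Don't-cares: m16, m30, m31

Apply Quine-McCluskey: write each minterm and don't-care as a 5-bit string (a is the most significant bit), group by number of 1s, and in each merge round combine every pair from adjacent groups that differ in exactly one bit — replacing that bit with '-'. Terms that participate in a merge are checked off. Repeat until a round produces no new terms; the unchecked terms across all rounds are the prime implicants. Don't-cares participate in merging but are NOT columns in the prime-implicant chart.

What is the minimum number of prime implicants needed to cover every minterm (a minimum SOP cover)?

7

size-2^0 implicants → 00000(✓)  00001(✓)  00101(✓)  00111(✓)  01010(✓)  01111(✓)  10000(✓)  10010(✓)  10110(✓)  11000(✓)  11010(✓)  11011(✓)  11110(✓)  11111(✓)
size-2^1 implicants → -0000  -1010  -1111  0-111  00-01  0000-  001-1  1-000(✓)  1-010(✓)  1-110(✓)  10-10(✓)  100-0(✓)  11-10(✓)  11-11(✓)  110-0(✓)  1101-(✓)  1111-(✓)
size-2^2 implicants → 1--10  1-0-0  11-1-
Unchecked terms (primes): -0000, -1010, -1111, 0-111, 00-01, 0000-, 001-1, 1--10, 1-0-0, 11-1-
Minterm coverage:
  m0 ⊆ -0000,0000-
  m1 ⊆ 00-01,0000-
  m5 ⊆ 00-01,001-1
  m7 ⊆ 0-111,001-1
  m10 ⊆ -1010 [E]
  m15 ⊆ -1111,0-111
  m18 ⊆ 1--10,1-0-0
  m22 ⊆ 1--10 [E]
  m24 ⊆ 1-0-0 [E]
  m26 ⊆ -1010,1--10,1-0-0,11-1-
  m27 ⊆ 11-1- [E]
E = {-1010, 1--10, 1-0-0, 11-1-}
Petrick residual → -0000, 0-111, 00-01
Cover = b'c'd'e' + bc'de' + a'cde + a'b'd'e + ade' + ac'e' + abd  |cover|=7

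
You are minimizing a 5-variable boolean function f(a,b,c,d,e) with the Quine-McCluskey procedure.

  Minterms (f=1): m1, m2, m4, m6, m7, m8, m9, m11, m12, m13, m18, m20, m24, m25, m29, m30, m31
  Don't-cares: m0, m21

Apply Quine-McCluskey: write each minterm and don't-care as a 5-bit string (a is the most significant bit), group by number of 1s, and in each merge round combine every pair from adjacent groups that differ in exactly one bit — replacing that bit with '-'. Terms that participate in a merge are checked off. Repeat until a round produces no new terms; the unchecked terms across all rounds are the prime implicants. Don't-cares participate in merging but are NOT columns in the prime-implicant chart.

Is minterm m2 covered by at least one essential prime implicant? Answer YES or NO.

size-2^0 implicants → 00000(✓)  00001(✓)  00010(✓)  00100(✓)  00110(✓)  00111(✓)  01000(✓)  01001(✓)  01011(✓)  01100(✓)  01101(✓)  10010(✓)  10100(✓)  10101(✓)  11000(✓)  11001(✓)  11101(✓)  11110(✓)  11111(✓)
size-2^1 implicants → -0010  -0100  -1000(✓)  -1001(✓)  -1101(✓)  0-000(✓)  0-001(✓)  0-100(✓)  00-00(✓)  00-10(✓)  000-0(✓)  0000-(✓)  001-0(✓)  0011-  01-00(✓)  01-01(✓)  010-1  0100-(✓)  0110-(✓)  1-101  1010-  11-01(✓)  1100-(✓)  111-1  1111-
size-2^2 implicants → -1-01  -100-  0--00  0-00-  00--0  01-0-
Unchecked terms (primes): -0010, -0100, -1-01, -100-, 0--00, 0-00-, 00--0, 0011-, 01-0-, 010-1, 1-101, 1010-, 111-1, 1111-
Minterm coverage:
  m1 ⊆ 0-00- [E]
  m2 ⊆ -0010,00--0
  m4 ⊆ -0100,0--00,00--0
  m6 ⊆ 00--0,0011-
  m7 ⊆ 0011- [E]
  m8 ⊆ -100-,0--00,0-00-,01-0-
  m9 ⊆ -1-01,-100-,0-00-,01-0-,010-1
  m11 ⊆ 010-1 [E]
  m12 ⊆ 0--00,01-0-
  m13 ⊆ -1-01,01-0-
  m18 ⊆ -0010 [E]
  m20 ⊆ -0100,1010-
  m24 ⊆ -100- [E]
  m25 ⊆ -1-01,-100-
  m29 ⊆ -1-01,1-101,111-1
  m30 ⊆ 1111- [E]
  m31 ⊆ 111-1,1111-
E = {-0010, -100-, 0-00-, 0011-, 010-1, 1111-}

YES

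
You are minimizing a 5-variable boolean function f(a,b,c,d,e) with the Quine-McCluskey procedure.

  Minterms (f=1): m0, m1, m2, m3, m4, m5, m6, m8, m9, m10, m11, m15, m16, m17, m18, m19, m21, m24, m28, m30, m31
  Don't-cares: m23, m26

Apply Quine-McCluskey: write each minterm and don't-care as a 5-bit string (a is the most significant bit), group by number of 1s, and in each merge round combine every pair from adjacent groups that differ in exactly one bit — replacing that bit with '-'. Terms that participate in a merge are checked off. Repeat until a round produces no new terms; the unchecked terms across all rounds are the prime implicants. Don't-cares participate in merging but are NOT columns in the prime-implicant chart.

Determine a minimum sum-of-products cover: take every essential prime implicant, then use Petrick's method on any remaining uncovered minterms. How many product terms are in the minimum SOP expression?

6

[col 0] 00000*, 00001*, 00010*, 00011*, 00100*, 00101*, 00110*, 01000*, 01001*, 01010*, 01011*, 01111*, 10000*, 10001*, 10010*, 10011*, 10101*, 10111*, 11000*, 11010*, 11100*, 11110*, 11111*
[col 1] -0000*, -0001*, -0010*, -0011*, -0101*, -1000*, -1010*, -1111, 0-000*, 0-001*, 0-010*, 0-011*, 00-00*, 00-01*, 00-10*, 000-0*, 000-1*, 0000-*, 0001-*, 001-0*, 0010-*, 01-11, 010-0*, 010-1*, 0100-*, 0101-*, 1-000*, 1-010*, 1-111, 10-01*, 10-11*, 100-0*, 100-1*, 1000-*, 1001-*, 101-1*, 11-00*, 11-10*, 110-0*, 111-0*, 1111-
[col 2] --000*, --010*, -0-01, -00-0*, -00-1*, -000-*, -001-*, -10-0*, 0-0-0*, 0-0-1*, 0-00-*, 0-01-*, 00--0, 00-0-, 000--*, 010--*, 1-0-0*, 10--1, 100--*, 11--0
[col 3] --0-0, -00--, 0-0--
Prime implicants: --0-0, -0-01, -00--, -1111, 0-0--, 00--0, 00-0-, 01-11, 1-111, 10--1, 11--0, 1111-
PI chart (minterm → PIs covering it):
  0 | --0-0,-00--,0-0--,00--0,00-0-
  1 | -0-01,-00--,0-0--,00-0-
  2 | --0-0,-00--,0-0--,00--0
  3 | -00--,0-0--
  4 | 00--0,00-0-
  5 | -0-01,00-0-
  6 | 00--0  (sole → essential)
  8 | --0-0,0-0--
  9 | 0-0--  (sole → essential)
  10 | --0-0,0-0--
  11 | 0-0--,01-11
  15 | -1111,01-11
  16 | --0-0,-00--
  17 | -0-01,-00--,10--1
  18 | --0-0,-00--
  19 | -00--,10--1
  21 | -0-01,10--1
  24 | --0-0,11--0
  28 | 11--0  (sole → essential)
  30 | 11--0,1111-
  31 | -1111,1-111,1111-
Essential prime implicants: 0-0--, 00--0, 11--0
Petrick residual → -0-01, -00--, -1111
Minimum SOP uses 6 PIs: b'd'e + b'c' + bcde + a'c' + a'b'e' + abe'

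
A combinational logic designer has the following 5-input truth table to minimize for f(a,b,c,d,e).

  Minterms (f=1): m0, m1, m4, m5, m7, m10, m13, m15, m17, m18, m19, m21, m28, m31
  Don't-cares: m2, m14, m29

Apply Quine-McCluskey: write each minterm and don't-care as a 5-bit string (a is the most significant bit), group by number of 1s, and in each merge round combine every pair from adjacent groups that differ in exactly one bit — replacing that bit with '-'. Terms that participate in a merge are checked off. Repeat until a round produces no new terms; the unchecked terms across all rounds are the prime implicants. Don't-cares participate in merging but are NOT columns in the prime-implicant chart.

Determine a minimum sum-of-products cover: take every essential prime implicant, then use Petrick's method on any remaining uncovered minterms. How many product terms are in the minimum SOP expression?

7

Round 0: 00000✓ 00001✓ 00010✓ 00100✓ 00101✓ 00111✓ 01010✓ 01101✓ 01110✓ 01111✓ 10001✓ 10010✓ 10011✓ 10101✓ 11100✓ 11101✓ 11111✓
Round 1: -0001✓ -0010 -0101✓ -1101✓ -1111✓ 0-010 0-101✓ 0-111✓ 00-00✓ 00-01✓ 000-0 0000-✓ 001-1✓ 0010-✓ 01-10 011-1✓ 0111- 1-101✓ 10-01✓ 100-1 1001- 111-1✓ 1110-
Round 2: --101 -0-01 -11-1 0-1-1 00-0-
PIs = {--101, -0-01, -0010, -11-1, 0-010, 0-1-1, 00-0-, 000-0, 01-10, 0111-, 100-1, 1001-, 1110-}
Coverage chart:
  m0: 00-0-,000-0
  m1: -0-01,00-0-
  m4: 00-0- ←essential
  m5: --101,-0-01,0-1-1,00-0-
  m7: 0-1-1 ←essential
  m10: 0-010,01-10
  m13: --101,-11-1,0-1-1
  m15: -11-1,0-1-1,0111-
  m17: -0-01,100-1
  m18: -0010,1001-
  m19: 100-1,1001-
  m21: --101,-0-01
  m28: 1110- ←essential
  m31: -11-1 ←essential
Essential: -11-1, 0-1-1, 00-0-, 1110-
Petrick residual → -0-01, 0-010, 1001-
Min cover (7 terms): b'd'e + bce + a'c'de' + a'ce + a'b'd' + ab'c'd + abcd'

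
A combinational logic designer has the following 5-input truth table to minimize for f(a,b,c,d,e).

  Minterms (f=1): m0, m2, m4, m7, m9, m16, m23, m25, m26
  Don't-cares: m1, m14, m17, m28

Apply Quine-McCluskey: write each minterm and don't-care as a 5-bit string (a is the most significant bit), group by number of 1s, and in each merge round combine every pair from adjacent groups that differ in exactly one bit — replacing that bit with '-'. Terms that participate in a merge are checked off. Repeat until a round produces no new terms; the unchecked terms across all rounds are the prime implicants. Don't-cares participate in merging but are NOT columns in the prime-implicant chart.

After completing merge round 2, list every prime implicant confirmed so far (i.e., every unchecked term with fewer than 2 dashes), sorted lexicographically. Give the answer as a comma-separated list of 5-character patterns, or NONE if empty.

-0111, 00-00, 000-0, 01110, 11010, 11100

Round 0: 00000✓ 00001✓ 00010✓ 00100✓ 00111✓ 01001✓ 01110 10000✓ 10001✓ 10111✓ 11001✓ 11010 11100
Round 1: -0000✓ -0001✓ -0111 -1001✓ 0-001✓ 00-00 000-0 0000-✓ 1-001✓ 1000-✓
Round 2: --001 -000-
PIs = {--001, -000-, -0111, 00-00, 000-0, 01110, 11010, 11100}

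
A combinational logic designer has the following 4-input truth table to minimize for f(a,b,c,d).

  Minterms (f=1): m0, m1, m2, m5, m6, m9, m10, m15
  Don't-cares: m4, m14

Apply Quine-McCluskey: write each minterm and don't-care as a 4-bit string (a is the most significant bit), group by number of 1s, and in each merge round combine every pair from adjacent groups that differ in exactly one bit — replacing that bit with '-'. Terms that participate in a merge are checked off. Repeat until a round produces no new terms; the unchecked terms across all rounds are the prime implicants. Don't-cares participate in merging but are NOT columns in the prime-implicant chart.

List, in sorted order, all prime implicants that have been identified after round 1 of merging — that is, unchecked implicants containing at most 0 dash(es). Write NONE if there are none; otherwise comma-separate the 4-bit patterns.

NONE

Round 0: 0000✓ 0001✓ 0010✓ 0100✓ 0101✓ 0110✓ 1001✓ 1010✓ 1110✓ 1111✓
Round 1: -001 -010✓ -110✓ 0-00✓ 0-01✓ 0-10✓ 00-0✓ 000-✓ 01-0✓ 010-✓ 1-10✓ 111-
Round 2: --10 0--0 0-0-
PIs = {--10, -001, 0--0, 0-0-, 111-}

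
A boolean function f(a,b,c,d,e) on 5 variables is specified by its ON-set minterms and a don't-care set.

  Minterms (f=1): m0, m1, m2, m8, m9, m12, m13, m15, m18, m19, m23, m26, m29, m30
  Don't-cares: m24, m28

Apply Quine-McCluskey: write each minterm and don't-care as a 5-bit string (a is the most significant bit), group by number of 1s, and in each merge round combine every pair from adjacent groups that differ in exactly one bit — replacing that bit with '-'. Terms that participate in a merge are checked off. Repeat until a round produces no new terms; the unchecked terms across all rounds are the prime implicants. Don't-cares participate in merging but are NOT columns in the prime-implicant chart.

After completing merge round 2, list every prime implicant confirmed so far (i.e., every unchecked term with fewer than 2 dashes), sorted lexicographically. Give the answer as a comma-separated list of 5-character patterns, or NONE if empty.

size-2^0 implicants → 00000(✓)  00001(✓)  00010(✓)  01000(✓)  01001(✓)  01100(✓)  01101(✓)  01111(✓)  10010(✓)  10011(✓)  10111(✓)  11000(✓)  11010(✓)  11100(✓)  11101(✓)  11110(✓)
size-2^1 implicants → -0010  -1000(✓)  -1100(✓)  -1101(✓)  0-000(✓)  0-001(✓)  000-0  0000-(✓)  01-00(✓)  01-01(✓)  0100-(✓)  011-1  0110-(✓)  1-010  10-11  1001-  11-00(✓)  11-10(✓)  110-0(✓)  111-0(✓)  1110-(✓)
size-2^2 implicants → -1-00  -110-  0-00-  01-0-  11--0
Unchecked terms (primes): -0010, -1-00, -110-, 0-00-, 000-0, 01-0-, 011-1, 1-010, 10-11, 1001-, 11--0

-0010, 000-0, 011-1, 1-010, 10-11, 1001-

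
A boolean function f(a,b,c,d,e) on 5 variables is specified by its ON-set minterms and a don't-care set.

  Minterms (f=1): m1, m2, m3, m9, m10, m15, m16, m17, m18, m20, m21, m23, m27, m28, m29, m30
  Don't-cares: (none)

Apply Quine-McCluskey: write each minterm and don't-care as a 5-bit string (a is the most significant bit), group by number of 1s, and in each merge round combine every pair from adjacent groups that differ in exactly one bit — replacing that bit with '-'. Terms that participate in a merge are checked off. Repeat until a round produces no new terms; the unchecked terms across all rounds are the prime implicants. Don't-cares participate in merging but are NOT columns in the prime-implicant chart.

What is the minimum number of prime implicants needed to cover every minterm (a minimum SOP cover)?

10

[col 0] 00001*, 00010*, 00011*, 01001*, 01010*, 01111, 10000*, 10001*, 10010*, 10100*, 10101*, 10111*, 11011, 11100*, 11101*, 11110*
[col 1] -0001, -0010, 0-001, 0-010, 000-1, 0001-, 1-100*, 1-101*, 10-00*, 10-01*, 100-0, 1000-*, 101-1, 1010-*, 111-0, 1110-*
[col 2] 1-10-, 10-0-
Prime implicants: -0001, -0010, 0-001, 0-010, 000-1, 0001-, 01111, 1-10-, 10-0-, 100-0, 101-1, 11011, 111-0
PI chart (minterm → PIs covering it):
  1 | -0001,0-001,000-1
  2 | -0010,0-010,0001-
  3 | 000-1,0001-
  9 | 0-001  (sole → essential)
  10 | 0-010  (sole → essential)
  15 | 01111  (sole → essential)
  16 | 10-0-,100-0
  17 | -0001,10-0-
  18 | -0010,100-0
  20 | 1-10-,10-0-
  21 | 1-10-,10-0-,101-1
  23 | 101-1  (sole → essential)
  27 | 11011  (sole → essential)
  28 | 1-10-,111-0
  29 | 1-10-  (sole → essential)
  30 | 111-0  (sole → essential)
Essential prime implicants: 0-001, 0-010, 01111, 1-10-, 101-1, 11011, 111-0
Petrick residual → -0001, 000-1, 100-0
Minimum SOP uses 10 PIs: b'c'd'e + a'c'd'e + a'c'de' + a'b'c'e + a'bcde + acd' + ab'c'e' + ab'ce + abc'de + abce'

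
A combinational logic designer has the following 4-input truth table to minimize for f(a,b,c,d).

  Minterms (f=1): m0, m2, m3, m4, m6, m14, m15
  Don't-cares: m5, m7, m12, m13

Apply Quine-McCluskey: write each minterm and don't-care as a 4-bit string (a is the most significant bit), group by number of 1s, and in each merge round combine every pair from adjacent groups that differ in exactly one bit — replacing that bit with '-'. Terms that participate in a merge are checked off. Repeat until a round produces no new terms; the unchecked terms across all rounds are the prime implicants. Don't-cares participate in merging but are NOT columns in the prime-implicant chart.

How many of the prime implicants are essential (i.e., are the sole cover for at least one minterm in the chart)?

3

Round 0: 0000✓ 0010✓ 0011✓ 0100✓ 0101✓ 0110✓ 0111✓ 1100✓ 1101✓ 1110✓ 1111✓
Round 1: -100✓ -101✓ -110✓ -111✓ 0-00✓ 0-10✓ 0-11✓ 00-0✓ 001-✓ 01-0✓ 01-1✓ 010-✓ 011-✓ 11-0✓ 11-1✓ 110-✓ 111-✓
Round 2: -1-0✓ -1-1✓ -10-✓ -11-✓ 0--0 0-1- 01--✓ 11--✓
Round 3: -1--
PIs = {-1--, 0--0, 0-1-}
Coverage chart:
  m0: 0--0 ←essential
  m2: 0--0,0-1-
  m3: 0-1- ←essential
  m4: -1--,0--0
  m6: -1--,0--0,0-1-
  m14: -1-- ←essential
  m15: -1-- ←essential
Essential: -1--, 0--0, 0-1-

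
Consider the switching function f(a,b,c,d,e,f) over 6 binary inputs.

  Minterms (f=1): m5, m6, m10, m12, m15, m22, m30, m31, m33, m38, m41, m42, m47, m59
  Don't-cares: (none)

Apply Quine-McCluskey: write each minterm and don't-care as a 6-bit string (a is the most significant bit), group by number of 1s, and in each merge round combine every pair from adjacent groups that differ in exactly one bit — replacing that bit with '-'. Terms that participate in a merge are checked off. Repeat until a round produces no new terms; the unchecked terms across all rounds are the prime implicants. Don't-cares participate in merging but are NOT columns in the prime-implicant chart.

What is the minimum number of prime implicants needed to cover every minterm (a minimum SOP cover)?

[col 0] 000101, 000110*, 001010*, 001100, 001111*, 010110*, 011110*, 011111*, 100001*, 100110*, 101001*, 101010*, 101111*, 111011
[col 1] -00110, -01010, -01111, 0-0110, 0-1111, 01-110, 01111-, 10-001
Prime implicants: -00110, -01010, -01111, 0-0110, 0-1111, 000101, 001100, 01-110, 01111-, 10-001, 111011
PI chart (minterm → PIs covering it):
  5 | 000101  (sole → essential)
  6 | -00110,0-0110
  10 | -01010  (sole → essential)
  12 | 001100  (sole → essential)
  15 | -01111,0-1111
  22 | 0-0110,01-110
  30 | 01-110,01111-
  31 | 0-1111,01111-
  33 | 10-001  (sole → essential)
  38 | -00110  (sole → essential)
  41 | 10-001  (sole → essential)
  42 | -01010  (sole → essential)
  47 | -01111  (sole → essential)
  59 | 111011  (sole → essential)
Essential prime implicants: -00110, -01010, -01111, 000101, 001100, 10-001, 111011
Petrick residual → 0-0110, 01111-
Minimum SOP uses 9 PIs: b'c'def' + b'cd'ef' + b'cdef + a'c'def' + a'b'c'de'f + a'b'cde'f' + a'bcde + ab'd'e'f + abcd'ef

9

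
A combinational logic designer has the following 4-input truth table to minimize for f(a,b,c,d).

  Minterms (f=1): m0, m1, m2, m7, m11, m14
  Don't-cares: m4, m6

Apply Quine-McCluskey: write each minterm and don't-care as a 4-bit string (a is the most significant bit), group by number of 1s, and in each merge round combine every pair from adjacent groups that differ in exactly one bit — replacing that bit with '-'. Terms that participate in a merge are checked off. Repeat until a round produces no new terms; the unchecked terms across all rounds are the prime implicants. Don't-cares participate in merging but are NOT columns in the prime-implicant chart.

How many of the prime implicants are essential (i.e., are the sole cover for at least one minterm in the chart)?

5

size-2^0 implicants → 0000(✓)  0001(✓)  0010(✓)  0100(✓)  0110(✓)  0111(✓)  1011  1110(✓)
size-2^1 implicants → -110  0-00(✓)  0-10(✓)  00-0(✓)  000-  01-0(✓)  011-
size-2^2 implicants → 0--0
Unchecked terms (primes): -110, 0--0, 000-, 011-, 1011
Minterm coverage:
  m0 ⊆ 0--0,000-
  m1 ⊆ 000- [E]
  m2 ⊆ 0--0 [E]
  m7 ⊆ 011- [E]
  m11 ⊆ 1011 [E]
  m14 ⊆ -110 [E]
E = {-110, 0--0, 000-, 011-, 1011}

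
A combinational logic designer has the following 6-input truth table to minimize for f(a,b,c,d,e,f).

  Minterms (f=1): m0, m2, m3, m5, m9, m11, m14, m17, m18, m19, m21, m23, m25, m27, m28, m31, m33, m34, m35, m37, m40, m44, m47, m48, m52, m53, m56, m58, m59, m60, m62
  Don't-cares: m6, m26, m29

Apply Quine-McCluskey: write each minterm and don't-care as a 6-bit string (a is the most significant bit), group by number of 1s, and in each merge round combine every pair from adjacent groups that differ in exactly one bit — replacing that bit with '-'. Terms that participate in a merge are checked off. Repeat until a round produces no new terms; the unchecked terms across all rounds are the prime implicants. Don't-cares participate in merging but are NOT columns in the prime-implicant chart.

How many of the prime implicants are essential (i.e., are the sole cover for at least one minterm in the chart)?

[col 0] 000000*, 000010*, 000011*, 000101*, 000110*, 001001*, 001011*, 001110*, 010001*, 010010*, 010011*, 010101*, 010111*, 011001*, 011010*, 011011*, 011100*, 011101*, 011111*, 100001*, 100010*, 100011*, 100101*, 101000*, 101100*, 101111, 110000*, 110100*, 110101*, 111000*, 111010*, 111011*, 111100*, 111110*
[col 1] -00010*, -00011*, -00101*, -10101*, -11010*, -11011*, -11100, 0-0010*, 0-0011*, 0-0101*, 0-1001*, 0-1011*, 00-011*, 00-110, 000-10, 0000-0, 00001-*, 0010-1*, 01-001*, 01-010*, 01-011*, 01-101*, 01-111*, 010-01*, 010-11*, 0100-1*, 01001-*, 0101-1*, 011-01*, 011-11*, 0110-1*, 01101-*, 0111-1*, 01110-, 1-0101*, 1-1000*, 1-1100*, 100-01, 1000-1, 10001-*, 101-00*, 11-000*, 11-100*, 110-00*, 11010-, 111-00*, 111-10*, 1110-0*, 11101-*, 1111-0*
[col 2] --0101, -0001-, -1101-, 0--011, 0-001-, 0-10-1, 01--01*, 01--11*, 01-0-1*, 01-01-, 01-1-1*, 010--1*, 011--1*, 1-1-00, 11--00, 111--0
[col 3] 01---1
Prime implicants: --0101, -0001-, -1101-, -11100, 0--011, 0-001-, 0-10-1, 00-110, 000-10, 0000-0, 01---1, 01-01-, 01110-, 1-1-00, 100-01, 1000-1, 101111, 11--00, 11010-, 111--0
PI chart (minterm → PIs covering it):
  0 | 0000-0  (sole → essential)
  2 | -0001-,0-001-,000-10,0000-0
  3 | -0001-,0--011,0-001-
  5 | --0101  (sole → essential)
  9 | 0-10-1  (sole → essential)
  11 | 0--011,0-10-1
  14 | 00-110  (sole → essential)
  17 | 01---1  (sole → essential)
  18 | 0-001-,01-01-
  19 | 0--011,0-001-,01---1,01-01-
  21 | --0101,01---1
  23 | 01---1  (sole → essential)
  25 | 0-10-1,01---1
  27 | -1101-,0--011,0-10-1,01---1,01-01-
  28 | -11100,01110-
  31 | 01---1  (sole → essential)
  33 | 100-01,1000-1
  34 | -0001-  (sole → essential)
  35 | -0001-,1000-1
  37 | --0101,100-01
  40 | 1-1-00  (sole → essential)
  44 | 1-1-00  (sole → essential)
  47 | 101111  (sole → essential)
  48 | 11--00  (sole → essential)
  52 | 11--00,11010-
  53 | --0101,11010-
  56 | 1-1-00,11--00,111--0
  58 | -1101-,111--0
  59 | -1101-  (sole → essential)
  60 | -11100,1-1-00,11--00,111--0
  62 | 111--0  (sole → essential)
Essential prime implicants: --0101, -0001-, -1101-, 0-10-1, 00-110, 0000-0, 01---1, 1-1-00, 101111, 11--00, 111--0

11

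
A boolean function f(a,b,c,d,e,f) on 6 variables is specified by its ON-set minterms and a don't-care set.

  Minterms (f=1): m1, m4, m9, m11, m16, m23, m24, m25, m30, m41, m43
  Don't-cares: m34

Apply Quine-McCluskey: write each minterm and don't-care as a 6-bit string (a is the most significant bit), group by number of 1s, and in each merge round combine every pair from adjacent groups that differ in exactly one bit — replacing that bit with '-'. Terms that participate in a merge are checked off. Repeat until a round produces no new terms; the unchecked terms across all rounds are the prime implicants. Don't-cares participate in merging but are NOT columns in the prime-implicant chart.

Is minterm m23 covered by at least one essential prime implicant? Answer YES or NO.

YES

Round 0: 000001✓ 000100 001001✓ 001011✓ 010000✓ 010111 011000✓ 011001✓ 011110 100010 101001✓ 101011✓
Round 1: -01001✓ -01011✓ 0-1001 00-001 0010-1✓ 01-000 01100- 1010-1✓
Round 2: -010-1
PIs = {-010-1, 0-1001, 00-001, 000100, 01-000, 010111, 01100-, 011110, 100010}
Coverage chart:
  m1: 00-001 ←essential
  m4: 000100 ←essential
  m9: -010-1,0-1001,00-001
  m11: -010-1 ←essential
  m16: 01-000 ←essential
  m23: 010111 ←essential
  m24: 01-000,01100-
  m25: 0-1001,01100-
  m30: 011110 ←essential
  m41: -010-1 ←essential
  m43: -010-1 ←essential
Essential: -010-1, 00-001, 000100, 01-000, 010111, 011110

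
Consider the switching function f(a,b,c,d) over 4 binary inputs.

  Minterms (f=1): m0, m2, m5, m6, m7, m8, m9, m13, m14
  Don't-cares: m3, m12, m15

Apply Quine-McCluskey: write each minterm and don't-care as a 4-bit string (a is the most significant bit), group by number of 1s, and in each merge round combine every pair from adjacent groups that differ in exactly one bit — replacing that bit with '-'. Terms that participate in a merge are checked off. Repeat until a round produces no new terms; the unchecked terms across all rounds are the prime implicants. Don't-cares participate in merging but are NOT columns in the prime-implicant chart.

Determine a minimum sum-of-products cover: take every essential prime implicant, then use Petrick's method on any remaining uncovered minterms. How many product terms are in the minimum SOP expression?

4

size-2^0 implicants → 0000(✓)  0010(✓)  0011(✓)  0101(✓)  0110(✓)  0111(✓)  1000(✓)  1001(✓)  1100(✓)  1101(✓)  1110(✓)  1111(✓)
size-2^1 implicants → -000  -101(✓)  -110(✓)  -111(✓)  0-10(✓)  0-11(✓)  00-0  001-(✓)  01-1(✓)  011-(✓)  1-00(✓)  1-01(✓)  100-(✓)  11-0(✓)  11-1(✓)  110-(✓)  111-(✓)
size-2^2 implicants → -1-1  -11-  0-1-  1-0-  11--
Unchecked terms (primes): -000, -1-1, -11-, 0-1-, 00-0, 1-0-, 11--
Minterm coverage:
  m0 ⊆ -000,00-0
  m2 ⊆ 0-1-,00-0
  m5 ⊆ -1-1 [E]
  m6 ⊆ -11-,0-1-
  m7 ⊆ -1-1,-11-,0-1-
  m8 ⊆ -000,1-0-
  m9 ⊆ 1-0- [E]
  m13 ⊆ -1-1,1-0-,11--
  m14 ⊆ -11-,11--
E = {-1-1, 1-0-}
Petrick residual → -11-, 00-0
Cover = bd + bc + a'b'd' + ac'  |cover|=4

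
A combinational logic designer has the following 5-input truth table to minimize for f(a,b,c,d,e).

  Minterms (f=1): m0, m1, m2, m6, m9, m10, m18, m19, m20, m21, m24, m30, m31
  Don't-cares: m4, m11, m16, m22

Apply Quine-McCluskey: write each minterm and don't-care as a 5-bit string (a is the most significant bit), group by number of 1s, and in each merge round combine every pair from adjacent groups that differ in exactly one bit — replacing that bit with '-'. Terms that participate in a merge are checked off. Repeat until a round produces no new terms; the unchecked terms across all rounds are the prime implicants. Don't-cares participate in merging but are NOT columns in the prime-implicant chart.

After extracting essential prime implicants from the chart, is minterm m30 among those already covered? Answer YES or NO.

[col 0] 00000*, 00001*, 00010*, 00100*, 00110*, 01001*, 01010*, 01011*, 10000*, 10010*, 10011*, 10100*, 10101*, 10110*, 11000*, 11110*, 11111*
[col 1] -0000*, -0010*, -0100*, -0110*, 0-001, 0-010, 00-00*, 00-10*, 000-0*, 0000-, 001-0*, 010-1, 0101-, 1-000, 1-110, 10-00*, 10-10*, 100-0*, 1001-, 101-0*, 1010-, 1111-
[col 2] -0-00*, -0-10*, -00-0*, -01-0*, 00--0*, 10--0*
[col 3] -0--0
Prime implicants: -0--0, 0-001, 0-010, 0000-, 010-1, 0101-, 1-000, 1-110, 1001-, 1010-, 1111-
PI chart (minterm → PIs covering it):
  0 | -0--0,0000-
  1 | 0-001,0000-
  2 | -0--0,0-010
  6 | -0--0  (sole → essential)
  9 | 0-001,010-1
  10 | 0-010,0101-
  18 | -0--0,1001-
  19 | 1001-  (sole → essential)
  20 | -0--0,1010-
  21 | 1010-  (sole → essential)
  24 | 1-000  (sole → essential)
  30 | 1-110,1111-
  31 | 1111-  (sole → essential)
Essential prime implicants: -0--0, 1-000, 1001-, 1010-, 1111-

YES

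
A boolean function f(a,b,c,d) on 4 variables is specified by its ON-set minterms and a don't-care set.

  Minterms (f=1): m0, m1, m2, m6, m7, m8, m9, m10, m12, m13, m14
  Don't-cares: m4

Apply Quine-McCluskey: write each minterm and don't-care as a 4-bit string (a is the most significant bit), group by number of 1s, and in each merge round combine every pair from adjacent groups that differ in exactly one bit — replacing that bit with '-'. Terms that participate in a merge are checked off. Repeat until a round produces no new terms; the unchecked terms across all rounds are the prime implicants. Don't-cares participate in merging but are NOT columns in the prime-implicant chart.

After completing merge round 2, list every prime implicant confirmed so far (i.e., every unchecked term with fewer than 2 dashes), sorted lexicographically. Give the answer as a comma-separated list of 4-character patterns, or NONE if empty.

Round 0: 0000✓ 0001✓ 0010✓ 0100✓ 0110✓ 0111✓ 1000✓ 1001✓ 1010✓ 1100✓ 1101✓ 1110✓
Round 1: -000✓ -001✓ -010✓ -100✓ -110✓ 0-00✓ 0-10✓ 00-0✓ 000-✓ 01-0✓ 011- 1-00✓ 1-01✓ 1-10✓ 10-0✓ 100-✓ 11-0✓ 110-✓
Round 2: --00✓ --10✓ -0-0✓ -00- -1-0✓ 0--0✓ 1--0✓ 1-0-
Round 3: ---0
PIs = {---0, -00-, 011-, 1-0-}

011-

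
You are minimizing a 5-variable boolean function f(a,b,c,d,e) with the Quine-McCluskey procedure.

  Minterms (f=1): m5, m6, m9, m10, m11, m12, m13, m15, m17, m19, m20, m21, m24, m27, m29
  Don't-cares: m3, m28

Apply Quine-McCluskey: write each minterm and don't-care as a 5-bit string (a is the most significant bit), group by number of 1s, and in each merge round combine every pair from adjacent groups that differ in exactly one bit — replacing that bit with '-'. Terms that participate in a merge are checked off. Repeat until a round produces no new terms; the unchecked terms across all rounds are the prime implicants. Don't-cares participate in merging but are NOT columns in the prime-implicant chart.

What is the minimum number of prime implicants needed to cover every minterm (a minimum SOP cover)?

[col 0] 00011*, 00101*, 00110, 01001*, 01010*, 01011*, 01100*, 01101*, 01111*, 10001*, 10011*, 10100*, 10101*, 11000*, 11011*, 11100*, 11101*
[col 1] -0011*, -0101*, -1011*, -1100*, -1101*, 0-011*, 0-101*, 01-01*, 01-11*, 010-1*, 0101-, 011-1*, 0110-*, 1-011*, 1-100*, 1-101*, 10-01, 100-1, 1010-*, 11-00, 1110-*
[col 2] --011, --101, -110-, 01--1, 1-10-
Prime implicants: --011, --101, -110-, 00110, 01--1, 0101-, 1-10-, 10-01, 100-1, 11-00
PI chart (minterm → PIs covering it):
  5 | --101  (sole → essential)
  6 | 00110  (sole → essential)
  9 | 01--1  (sole → essential)
  10 | 0101-  (sole → essential)
  11 | --011,01--1,0101-
  12 | -110-  (sole → essential)
  13 | --101,-110-,01--1
  15 | 01--1  (sole → essential)
  17 | 10-01,100-1
  19 | --011,100-1
  20 | 1-10-  (sole → essential)
  21 | --101,1-10-,10-01
  24 | 11-00  (sole → essential)
  27 | --011  (sole → essential)
  29 | --101,-110-,1-10-
Essential prime implicants: --011, --101, -110-, 00110, 01--1, 0101-, 1-10-, 11-00
Petrick residual → 10-01
Minimum SOP uses 9 PIs: c'de + cd'e + bcd' + a'b'cde' + a'be + a'bc'd + acd' + ab'd'e + abd'e'

9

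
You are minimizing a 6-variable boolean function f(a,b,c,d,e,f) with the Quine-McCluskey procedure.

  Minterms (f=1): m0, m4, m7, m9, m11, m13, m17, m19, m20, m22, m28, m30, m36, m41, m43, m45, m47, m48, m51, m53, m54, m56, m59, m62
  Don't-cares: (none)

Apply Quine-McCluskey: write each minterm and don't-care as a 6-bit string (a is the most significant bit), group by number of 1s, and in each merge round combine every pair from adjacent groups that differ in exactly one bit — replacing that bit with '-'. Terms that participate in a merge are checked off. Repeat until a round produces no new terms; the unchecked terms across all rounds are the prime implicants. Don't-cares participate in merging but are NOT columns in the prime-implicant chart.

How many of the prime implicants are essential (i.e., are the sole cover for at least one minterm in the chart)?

Round 0: 000000✓ 000100✓ 000111 001001✓ 001011✓ 001101✓ 010001✓ 010011✓ 010100✓ 010110✓ 011100✓ 011110✓ 100100✓ 101001✓ 101011✓ 101101✓ 101111✓ 110000✓ 110011✓ 110101 110110✓ 111000✓ 111011✓ 111110✓
Round 1: -00100 -01001✓ -01011✓ -01101✓ -10011 -10110✓ -11110✓ 0-0100 000-00 001-01✓ 0010-1✓ 01-100✓ 01-110✓ 0100-1 0101-0✓ 0111-0✓ 1-1011 101-01✓ 101-11✓ 1010-1✓ 1011-1✓ 11-000 11-011 11-110✓
Round 2: -01-01 -010-1 -1-110 01-1-0 101--1
PIs = {-00100, -01-01, -010-1, -1-110, -10011, 0-0100, 000-00, 000111, 01-1-0, 0100-1, 1-1011, 101--1, 11-000, 11-011, 110101}
Coverage chart:
  m0: 000-00 ←essential
  m4: -00100,0-0100,000-00
  m7: 000111 ←essential
  m9: -01-01,-010-1
  m11: -010-1 ←essential
  m13: -01-01 ←essential
  m17: 0100-1 ←essential
  m19: -10011,0100-1
  m20: 0-0100,01-1-0
  m22: -1-110,01-1-0
  m28: 01-1-0 ←essential
  m30: -1-110,01-1-0
  m36: -00100 ←essential
  m41: -01-01,-010-1,101--1
  m43: -010-1,1-1011,101--1
  m45: -01-01,101--1
  m47: 101--1 ←essential
  m48: 11-000 ←essential
  m51: -10011,11-011
  m53: 110101 ←essential
  m54: -1-110 ←essential
  m56: 11-000 ←essential
  m59: 1-1011,11-011
  m62: -1-110 ←essential
Essential: -00100, -01-01, -010-1, -1-110, 000-00, 000111, 01-1-0, 0100-1, 101--1, 11-000, 110101

11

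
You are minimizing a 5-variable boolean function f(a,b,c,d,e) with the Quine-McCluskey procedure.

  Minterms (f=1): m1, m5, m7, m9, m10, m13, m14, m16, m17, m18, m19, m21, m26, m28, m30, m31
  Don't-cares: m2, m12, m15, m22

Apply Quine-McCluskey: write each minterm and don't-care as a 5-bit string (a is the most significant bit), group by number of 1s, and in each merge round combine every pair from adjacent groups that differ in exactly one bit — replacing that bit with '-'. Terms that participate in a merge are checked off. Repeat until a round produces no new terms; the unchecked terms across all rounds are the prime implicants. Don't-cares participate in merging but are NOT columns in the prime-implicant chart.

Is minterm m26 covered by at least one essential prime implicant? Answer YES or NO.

NO

[col 0] 00001*, 00010*, 00101*, 00111*, 01001*, 01010*, 01100*, 01101*, 01110*, 01111*, 10000*, 10001*, 10010*, 10011*, 10101*, 10110*, 11010*, 11100*, 11110*, 11111*
[col 1] -0001*, -0010*, -0101*, -1010*, -1100*, -1110*, -1111*, 0-001*, 0-010*, 0-101*, 0-111*, 00-01*, 001-1*, 01-01*, 01-10*, 011-0*, 011-1*, 0110-*, 0111-*, 1-010*, 1-110*, 10-01*, 10-10*, 100-0*, 100-1*, 1000-*, 1001-*, 11-10*, 111-0*, 1111-*
[col 2] --010, -0-01, -1-10, -11-0, -111-, 0--01, 0-1-1, 011--, 1--10, 100--
Prime implicants: --010, -0-01, -1-10, -11-0, -111-, 0--01, 0-1-1, 011--, 1--10, 100--
PI chart (minterm → PIs covering it):
  1 | -0-01,0--01
  5 | -0-01,0--01,0-1-1
  7 | 0-1-1  (sole → essential)
  9 | 0--01  (sole → essential)
  10 | --010,-1-10
  13 | 0--01,0-1-1,011--
  14 | -1-10,-11-0,-111-,011--
  16 | 100--  (sole → essential)
  17 | -0-01,100--
  18 | --010,1--10,100--
  19 | 100--  (sole → essential)
  21 | -0-01  (sole → essential)
  26 | --010,-1-10,1--10
  28 | -11-0  (sole → essential)
  30 | -1-10,-11-0,-111-,1--10
  31 | -111-  (sole → essential)
Essential prime implicants: -0-01, -11-0, -111-, 0--01, 0-1-1, 100--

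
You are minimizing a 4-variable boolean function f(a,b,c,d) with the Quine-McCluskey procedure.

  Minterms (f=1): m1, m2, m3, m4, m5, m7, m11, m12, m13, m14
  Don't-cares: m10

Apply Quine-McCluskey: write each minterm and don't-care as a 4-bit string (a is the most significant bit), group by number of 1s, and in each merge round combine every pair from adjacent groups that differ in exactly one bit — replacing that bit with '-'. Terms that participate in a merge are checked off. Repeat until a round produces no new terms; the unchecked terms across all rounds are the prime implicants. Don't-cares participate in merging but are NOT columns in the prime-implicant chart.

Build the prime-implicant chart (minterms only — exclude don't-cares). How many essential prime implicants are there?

Round 0: 0001✓ 0010✓ 0011✓ 0100✓ 0101✓ 0111✓ 1010✓ 1011✓ 1100✓ 1101✓ 1110✓
Round 1: -010✓ -011✓ -100✓ -101✓ 0-01✓ 0-11✓ 00-1✓ 001-✓ 01-1✓ 010-✓ 1-10 101-✓ 11-0 110-✓
Round 2: -01- -10- 0--1
PIs = {-01-, -10-, 0--1, 1-10, 11-0}
Coverage chart:
  m1: 0--1 ←essential
  m2: -01- ←essential
  m3: -01-,0--1
  m4: -10- ←essential
  m5: -10-,0--1
  m7: 0--1 ←essential
  m11: -01- ←essential
  m12: -10-,11-0
  m13: -10- ←essential
  m14: 1-10,11-0
Essential: -01-, -10-, 0--1

3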